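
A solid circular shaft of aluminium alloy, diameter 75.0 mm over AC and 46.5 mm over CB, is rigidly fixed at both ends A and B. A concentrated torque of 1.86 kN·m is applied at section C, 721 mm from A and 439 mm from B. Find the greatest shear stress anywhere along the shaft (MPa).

18.4 MPa

Compatibility: T_A·a/J_AC = T_B·b/J_CB with T_A + T_B = T₀.
J_AC = 3.11×10^-6 m⁴, J_CB = 4.59×10^-7 m⁴, so T_A = T₀·(J_AC/a)/((J_AC/a)+(J_CB/b)) = 1497 N·m, T_B = 363.2 N·m.
τ in each portion: τ_AC = 1.81×10^7 Pa, τ_CB = 1.84×10^7 Pa; maximum is in CB.
τ_max = T_CB·r/J = 363.2·0.0232/4.59×10^-7 = 1.840×10^7 Pa.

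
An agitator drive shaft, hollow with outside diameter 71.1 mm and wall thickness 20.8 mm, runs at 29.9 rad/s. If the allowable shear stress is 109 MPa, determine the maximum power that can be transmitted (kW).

223 kW

J = π(d_o⁴ − d_i⁴)/32 = π(0.0711⁴ − 0.0295⁴)/32 = 2.435×10^-6 m⁴.
T_max = τ_allow·J/r = 1.09×10^8 × 2.435×10^-6 / 0.0355 = 7464 N·m.
ω = 29.9 rad/s, so P_max = T_max·ω = 2.232×10^5 W.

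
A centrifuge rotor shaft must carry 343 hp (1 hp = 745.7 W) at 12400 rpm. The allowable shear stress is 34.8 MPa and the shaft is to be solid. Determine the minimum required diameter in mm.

ω = 2π·12400/60 = 1299 rad/s, so T = P/ω = 343×745.7 / 1299 = 197.0 N·m.
For a solid shaft τ_max = 16T/(πd³), so d = (16T/(π τ_allow))^(1/3) = (16·197.0/(π·3.48×10^7))^(1/3) = 0.03066 m.

30.7 mm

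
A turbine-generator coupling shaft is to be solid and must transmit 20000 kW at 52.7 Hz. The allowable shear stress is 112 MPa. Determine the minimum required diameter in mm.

140 mm

ω = 2π·52.7 = 331.1 rad/s, so T = P/ω = 20000×10³ / 331.1 = 60400 N·m.
For a solid shaft τ_max = 16T/(πd³), so d = (16T/(π τ_allow))^(1/3) = (16·60400/(π·1.12×10^8))^(1/3) = 0.1400 m.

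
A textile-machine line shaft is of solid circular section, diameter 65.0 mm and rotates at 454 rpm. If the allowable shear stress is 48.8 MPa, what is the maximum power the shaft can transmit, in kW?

J = πd⁴/32 = π(0.0650)⁴/32 = 1.752×10^-6 m⁴.
T_max = τ_allow·J/r = 4.88×10^7 × 1.752×10^-6 / 0.0325 = 2631 N·m.
ω = 2π·454/60 = 47.54 rad/s, so P_max = T_max·ω = 1.251×10^5 W.

125 kW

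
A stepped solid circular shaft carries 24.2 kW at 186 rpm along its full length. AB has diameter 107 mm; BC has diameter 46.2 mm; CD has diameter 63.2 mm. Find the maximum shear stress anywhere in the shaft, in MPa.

ω = 2π·186/60 = 19.48 rad/s, so T = P/ω = 24.2×10³ / 19.48 = 1242 N·m.
Under the same torque, τ_max = 16T/(πd³) is largest where d is smallest — segment BC (d = 46.2 mm).
τ_max = 16·1242/(π·(0.0462)³) = 6.417×10^7 Pa.

64.2 MPa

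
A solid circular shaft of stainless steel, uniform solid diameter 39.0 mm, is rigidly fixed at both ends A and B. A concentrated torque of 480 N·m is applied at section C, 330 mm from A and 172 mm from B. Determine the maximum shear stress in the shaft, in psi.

3930 psi

With uniform GJ and both ends fixed, compatibility θ_AC = θ_CB gives T_A·a = T_B·b, together with T_A + T_B = T₀.
T_A = T₀·b/(a+b) = 480.0·172/502.0 = 164.5 N·m; T_B = 315.5 N·m.
τ in each portion: τ_AC = 1.41×10^7 Pa, τ_CB = 2.71×10^7 Pa; maximum is in CB.
τ_max = T_CB·r/J = 315.5·0.0195/2.27×10^-7 = 2.709×10^7 Pa.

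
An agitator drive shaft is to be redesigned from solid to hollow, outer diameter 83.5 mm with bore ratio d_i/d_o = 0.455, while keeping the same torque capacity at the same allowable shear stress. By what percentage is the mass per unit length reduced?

Equal τ_max and T ⇒ the solid shaft needs d_s³ = d_o³(1−k⁴), so d_s = 83.5·(1−0.455⁴)^(1/3) = 82.29 mm.
Area ratio A_h/A_s = d_o²(1−k²)/d_s² = (1−k²)/(1−k⁴)^(2/3) = 0.8165.
Mass saving = 1 − 0.8165 = 18.4 %.

18.4 %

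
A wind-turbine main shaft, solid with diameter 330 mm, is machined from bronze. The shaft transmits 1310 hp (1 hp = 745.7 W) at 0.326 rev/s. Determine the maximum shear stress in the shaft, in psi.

ω = 2π·0.326 = 2.048 rad/s, so T = P/ω = 1310×745.7 / 2.048 = 476900 N·m.
J = πd⁴/32 = π(0.330)⁴/32 = 1.164×10^-3 m⁴.
τ_max = T·r/J = 476900 × 0.165 / 1.164×10^-3 = 6.759×10^7 Pa.

9800 psi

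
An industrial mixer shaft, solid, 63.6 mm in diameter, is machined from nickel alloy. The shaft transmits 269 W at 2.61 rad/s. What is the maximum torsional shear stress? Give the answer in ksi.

ω = 2.61 rad/s, so T = P/ω = 269 / 2.610 = 103.1 N·m.
J = πd⁴/32 = π(0.0636)⁴/32 = 1.606×10^-6 m⁴.
τ_max = T·r/J = 103.1 × 0.0318 / 1.606×10^-6 = 2.040×10^6 Pa.

0.296 ksi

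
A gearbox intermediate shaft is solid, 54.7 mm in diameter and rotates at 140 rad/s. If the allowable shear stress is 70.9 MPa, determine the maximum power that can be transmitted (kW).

319 kW

J = πd⁴/32 = π(0.0547)⁴/32 = 8.789×10^-7 m⁴.
T_max = τ_allow·J/r = 7.09×10^7 × 8.789×10^-7 / 0.0274 = 2278 N·m.
ω = 140 rad/s, so P_max = T_max·ω = 3.190×10^5 W.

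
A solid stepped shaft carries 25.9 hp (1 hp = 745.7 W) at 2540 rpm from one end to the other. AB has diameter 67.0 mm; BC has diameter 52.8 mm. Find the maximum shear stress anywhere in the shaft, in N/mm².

ω = 2π·2540/60 = 266.0 rad/s, so T = P/ω = 25.9×745.7 / 266.0 = 72.61 N·m.
Under the same torque, τ_max = 16T/(πd³) is largest where d is smallest — segment BC (d = 52.8 mm).
τ_max = 16·72.61/(π·(0.0528)³) = 2.512×10^6 Pa.

2.51 N/mm²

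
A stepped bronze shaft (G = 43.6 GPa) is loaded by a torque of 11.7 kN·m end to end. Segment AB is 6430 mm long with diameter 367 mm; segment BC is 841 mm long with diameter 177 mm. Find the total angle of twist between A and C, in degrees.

J_AB = π(0.367)⁴/32 = 1.78×10^-3 m⁴; J_BC = π(0.177)⁴/32 = 9.64×10^-5 m⁴.
θ = (T/G)·Σ L_i/J_i = (11700/43.6×10⁹)·(6.43/1.78×10^-3 + 0.841/9.64×10^-5) = 3.311×10^-3 rad.

0.190°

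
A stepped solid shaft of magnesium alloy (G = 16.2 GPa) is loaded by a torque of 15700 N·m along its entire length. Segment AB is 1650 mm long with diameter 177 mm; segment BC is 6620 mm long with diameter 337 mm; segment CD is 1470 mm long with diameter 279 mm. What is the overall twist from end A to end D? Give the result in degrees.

J_AB = π(0.177)⁴/32 = 9.64×10^-5 m⁴; J_BC = π(0.337)⁴/32 = 1.27×10^-3 m⁴; J_CD = π(0.279)⁴/32 = 5.95×10^-4 m⁴.
θ = (T/G)·Σ L_i/J_i = (15700/16.2×10⁹)·(1.65/9.64×10^-5 + 6.62/1.27×10^-3 + 1.47/5.95×10^-4) = 0.02406 rad.

1.38°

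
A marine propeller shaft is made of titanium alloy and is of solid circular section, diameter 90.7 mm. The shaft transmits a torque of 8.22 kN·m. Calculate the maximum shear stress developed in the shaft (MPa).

J = πd⁴/32 = π(0.0907)⁴/32 = 6.644×10^-6 m⁴.
τ_max = T·r/J = 8220 × 0.0454 / 6.644×10^-6 = 5.611×10^7 Pa.

56.1 MPa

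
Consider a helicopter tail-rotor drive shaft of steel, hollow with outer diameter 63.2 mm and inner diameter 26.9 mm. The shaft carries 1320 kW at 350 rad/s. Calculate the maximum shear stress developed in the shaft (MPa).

ω = 350 rad/s, so T = P/ω = 1320×10³ / 350.0 = 3771 N·m.
J = π(d_o⁴ − d_i⁴)/32 = π(0.0632⁴ − 0.0269⁴)/32 = 1.515×10^-6 m⁴.
τ_max = T·r/J = 3771 × 0.0316 / 1.515×10^-6 = 7.867×10^7 Pa.

78.7 MPa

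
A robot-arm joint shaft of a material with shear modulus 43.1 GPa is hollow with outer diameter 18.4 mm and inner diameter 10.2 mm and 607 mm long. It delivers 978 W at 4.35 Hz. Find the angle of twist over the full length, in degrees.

2.83°

ω = 2π·4.35 = 27.33 rad/s, so T = P/ω = 978 / 27.33 = 35.78 N·m.
J = π(d_o⁴ − d_i⁴)/32 = π(0.0184⁴ − 0.0102⁴)/32 = 1.019×10^-8 m⁴.
θ = T·L/(G·J) = 35.78 × 0.607 / (43.1×10⁹ × 1.019×10^-8) = 0.04945 rad.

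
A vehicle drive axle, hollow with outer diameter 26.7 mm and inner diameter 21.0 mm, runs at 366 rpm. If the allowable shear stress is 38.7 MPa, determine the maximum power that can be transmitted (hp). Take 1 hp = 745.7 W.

J = π(d_o⁴ − d_i⁴)/32 = π(0.0267⁴ − 0.0210⁴)/32 = 3.080×10^-8 m⁴.
T_max = τ_allow·J/r = 3.87×10^7 × 3.080×10^-8 / 0.0133 = 89.29 N·m.
ω = 2π·366/60 = 38.33 rad/s, so P_max = T_max·ω = 3422 W.

4.59 hp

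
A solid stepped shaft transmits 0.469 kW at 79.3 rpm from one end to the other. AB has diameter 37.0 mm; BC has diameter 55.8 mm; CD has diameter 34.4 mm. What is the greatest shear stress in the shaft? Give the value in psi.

1020 psi

ω = 2π·79.3/60 = 8.304 rad/s, so T = P/ω = 0.469×10³ / 8.304 = 56.48 N·m.
Under the same torque, τ_max = 16T/(πd³) is largest where d is smallest — segment CD (d = 34.4 mm).
τ_max = 16·56.48/(π·(0.0344)³) = 7.066×10^6 Pa.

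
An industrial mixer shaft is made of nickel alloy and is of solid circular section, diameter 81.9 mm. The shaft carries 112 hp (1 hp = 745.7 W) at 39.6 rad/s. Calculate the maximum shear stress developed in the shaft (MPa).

19.6 MPa

ω = 39.6 rad/s, so T = P/ω = 112×745.7 / 39.60 = 2109 N·m.
J = πd⁴/32 = π(0.0819)⁴/32 = 4.417×10^-6 m⁴.
τ_max = T·r/J = 2109 × 0.0410 / 4.417×10^-6 = 1.955×10^7 Pa.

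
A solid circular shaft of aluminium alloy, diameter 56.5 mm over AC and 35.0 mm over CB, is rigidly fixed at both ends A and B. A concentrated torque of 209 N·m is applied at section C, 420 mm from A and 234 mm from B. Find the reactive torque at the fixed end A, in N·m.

Compatibility: T_A·a/J_AC = T_B·b/J_CB with T_A + T_B = T₀.
J_AC = 1.00×10^-6 m⁴, J_CB = 1.47×10^-7 m⁴, so T_A = T₀·(J_AC/a)/((J_AC/a)+(J_CB/b)) = 165.3 N·m, T_B = 43.69 N·m.

165 N·m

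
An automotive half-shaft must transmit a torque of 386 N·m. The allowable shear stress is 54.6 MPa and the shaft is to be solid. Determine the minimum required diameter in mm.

33.0 mm

For a solid shaft τ_max = 16T/(πd³), so d = (16T/(π τ_allow))^(1/3) = (16·386.0/(π·5.46×10^7))^(1/3) = 0.03302 m.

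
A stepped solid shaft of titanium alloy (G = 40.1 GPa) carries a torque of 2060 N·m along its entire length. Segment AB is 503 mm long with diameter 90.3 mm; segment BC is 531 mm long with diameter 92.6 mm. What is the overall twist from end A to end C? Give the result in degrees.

J_AB = π(0.0903)⁴/32 = 6.53×10^-6 m⁴; J_BC = π(0.0926)⁴/32 = 7.22×10^-6 m⁴.
θ = (T/G)·Σ L_i/J_i = (2060/40.1×10⁹)·(0.503/6.53×10^-6 + 0.531/7.22×10^-6) = 7.738×10^-3 rad.

0.443°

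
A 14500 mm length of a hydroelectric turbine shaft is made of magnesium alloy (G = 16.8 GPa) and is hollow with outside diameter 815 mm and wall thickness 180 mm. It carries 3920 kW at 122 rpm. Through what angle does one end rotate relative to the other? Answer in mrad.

ω = 2π·122/60 = 12.78 rad/s, so T = P/ω = 3920×10³ / 12.78 = 306800 N·m.
J = π(d_o⁴ − d_i⁴)/32 = π(0.815⁴ − 0.455⁴)/32 = 0.03911 m⁴.
θ = T·L/(G·J) = 306800 × 14.5 / (16.8×10⁹ × 0.03911) = 6.772×10^-3 rad.

6.77 mrad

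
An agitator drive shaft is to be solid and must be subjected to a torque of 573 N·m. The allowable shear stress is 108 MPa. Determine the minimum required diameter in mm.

For a solid shaft τ_max = 16T/(πd³), so d = (16T/(π τ_allow))^(1/3) = (16·573.0/(π·1.08×10^8))^(1/3) = 0.03001 m.

30.0 mm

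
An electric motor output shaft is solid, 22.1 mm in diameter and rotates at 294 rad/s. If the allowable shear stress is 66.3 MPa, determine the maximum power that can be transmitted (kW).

41.3 kW

J = πd⁴/32 = π(0.0221)⁴/32 = 2.342×10^-8 m⁴.
T_max = τ_allow·J/r = 6.63×10^7 × 2.342×10^-8 / 0.0111 = 140.5 N·m.
ω = 294 rad/s, so P_max = T_max·ω = 4.131×10^4 W.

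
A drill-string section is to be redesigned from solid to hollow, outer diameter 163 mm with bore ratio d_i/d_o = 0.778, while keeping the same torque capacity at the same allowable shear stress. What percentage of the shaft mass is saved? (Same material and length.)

Equal τ_max and T ⇒ the solid shaft needs d_s³ = d_o³(1−k⁴), so d_s = 163·(1−0.778⁴)^(1/3) = 140.0 mm.
Area ratio A_h/A_s = d_o²(1−k²)/d_s² = (1−k²)/(1−k⁴)^(2/3) = 0.5350.
Mass saving = 1 − 0.5350 = 46.5 %.

46.5 %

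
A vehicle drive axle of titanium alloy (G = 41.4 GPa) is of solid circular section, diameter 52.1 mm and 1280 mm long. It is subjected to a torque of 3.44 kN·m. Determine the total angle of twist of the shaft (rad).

J = πd⁴/32 = π(0.0521)⁴/32 = 7.234×10^-7 m⁴.
θ = T·L/(G·J) = 3440 × 1.28 / (41.4×10⁹ × 7.234×10^-7) = 0.1470 rad.

0.147 rad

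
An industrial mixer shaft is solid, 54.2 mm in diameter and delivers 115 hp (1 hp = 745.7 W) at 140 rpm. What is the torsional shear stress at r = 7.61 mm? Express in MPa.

ω = 2π·140/60 = 14.66 rad/s, so T = P/ω = 115×745.7 / 14.66 = 5849 N·m.
J = πd⁴/32 = π(0.0542)⁴/32 = 8.472×10^-7 m⁴.
Shear stress varies linearly with radius: τ = T·r/J = 5849 × 0.00761 / 8.472×10^-7 = 5.254×10^7 Pa.

52.5 MPa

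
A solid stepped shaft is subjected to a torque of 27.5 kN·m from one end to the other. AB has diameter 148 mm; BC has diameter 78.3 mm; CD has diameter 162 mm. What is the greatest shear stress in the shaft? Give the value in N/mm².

292 N/mm²

Under the same torque, τ_max = 16T/(πd³) is largest where d is smallest — segment BC (d = 78.3 mm).
τ_max = 16·27500/(π·(0.0783)³) = 2.918×10^8 Pa.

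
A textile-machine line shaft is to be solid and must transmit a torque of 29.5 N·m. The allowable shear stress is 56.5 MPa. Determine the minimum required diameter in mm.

For a solid shaft τ_max = 16T/(πd³), so d = (16T/(π τ_allow))^(1/3) = (16·29.50/(π·5.65×10^7))^(1/3) = 0.01385 m.

13.9 mm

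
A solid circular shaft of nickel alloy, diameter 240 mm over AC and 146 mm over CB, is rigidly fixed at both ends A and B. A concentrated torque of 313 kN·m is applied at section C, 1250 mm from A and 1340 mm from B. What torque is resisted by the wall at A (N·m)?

Compatibility: T_A·a/J_AC = T_B·b/J_CB with T_A + T_B = T₀.
J_AC = 3.26×10^-4 m⁴, J_CB = 4.46×10^-5 m⁴, so T_A = T₀·(J_AC/a)/((J_AC/a)+(J_CB/b)) = 277500 N·m, T_B = 35460 N·m.

278000 N·m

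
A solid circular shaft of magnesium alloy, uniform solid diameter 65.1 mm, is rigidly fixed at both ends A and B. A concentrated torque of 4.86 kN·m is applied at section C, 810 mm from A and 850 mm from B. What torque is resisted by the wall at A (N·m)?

2490 N·m

With uniform GJ and both ends fixed, compatibility θ_AC = θ_CB gives T_A·a = T_B·b, together with T_A + T_B = T₀.
T_A = T₀·b/(a+b) = 4860·850/1660 = 2489 N·m; T_B = 2371 N·m.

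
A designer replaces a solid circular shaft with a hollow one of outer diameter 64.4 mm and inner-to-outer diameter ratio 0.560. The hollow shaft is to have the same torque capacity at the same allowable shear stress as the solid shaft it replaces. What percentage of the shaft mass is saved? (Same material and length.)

Equal τ_max and T ⇒ the solid shaft needs d_s³ = d_o³(1−k⁴), so d_s = 64.4·(1−0.560⁴)^(1/3) = 62.22 mm.
Area ratio A_h/A_s = d_o²(1−k²)/d_s² = (1−k²)/(1−k⁴)^(2/3) = 0.7354.
Mass saving = 1 − 0.7354 = 26.5 %.

26.5 %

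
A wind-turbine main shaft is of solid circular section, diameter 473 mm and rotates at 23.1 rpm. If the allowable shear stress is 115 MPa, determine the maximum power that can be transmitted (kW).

J = πd⁴/32 = π(0.473)⁴/32 = 4.914×10^-3 m⁴.
T_max = τ_allow·J/r = 1.15×10^8 × 4.914×10^-3 / 0.236 = 2.390e6 N·m.
ω = 2π·23.1/60 = 2.419 rad/s, so P_max = T_max·ω = 5.780×10^6 W.

5780 kW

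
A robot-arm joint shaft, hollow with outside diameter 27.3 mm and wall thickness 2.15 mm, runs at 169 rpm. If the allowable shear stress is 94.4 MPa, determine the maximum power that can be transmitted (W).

J = π(d_o⁴ − d_i⁴)/32 = π(0.0273⁴ − 0.0230⁴)/32 = 2.706×10^-8 m⁴.
T_max = τ_allow·J/r = 9.44×10^7 × 2.706×10^-8 / 0.0137 = 187.1 N·m.
ω = 2π·169/60 = 17.70 rad/s, so P_max = T_max·ω = 3312 W.

3310 W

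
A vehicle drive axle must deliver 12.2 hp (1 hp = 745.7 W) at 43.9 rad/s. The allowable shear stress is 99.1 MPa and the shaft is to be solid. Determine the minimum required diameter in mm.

ω = 43.9 rad/s, so T = P/ω = 12.2×745.7 / 43.90 = 207.2 N·m.
For a solid shaft τ_max = 16T/(πd³), so d = (16T/(π τ_allow))^(1/3) = (16·207.2/(π·9.91×10^7))^(1/3) = 0.02200 m.

22.0 mm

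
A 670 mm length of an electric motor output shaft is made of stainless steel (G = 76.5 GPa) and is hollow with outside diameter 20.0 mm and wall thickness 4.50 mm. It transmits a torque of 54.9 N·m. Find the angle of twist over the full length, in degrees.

J = π(d_o⁴ − d_i⁴)/32 = π(0.0200⁴ − 0.0110⁴)/32 = 1.427×10^-8 m⁴.
θ = T·L/(G·J) = 54.90 × 0.670 / (76.5×10⁹ × 1.427×10^-8) = 0.03369 rad.

1.93°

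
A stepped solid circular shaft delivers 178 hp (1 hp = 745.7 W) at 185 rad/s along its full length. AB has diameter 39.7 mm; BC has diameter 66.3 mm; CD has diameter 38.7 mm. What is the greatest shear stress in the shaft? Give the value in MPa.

63.0 MPa

ω = 185 rad/s, so T = P/ω = 178×745.7 / 185.0 = 717.5 N·m.
Under the same torque, τ_max = 16T/(πd³) is largest where d is smallest — segment CD (d = 38.7 mm).
τ_max = 16·717.5/(π·(0.0387)³) = 6.304×10^7 Pa.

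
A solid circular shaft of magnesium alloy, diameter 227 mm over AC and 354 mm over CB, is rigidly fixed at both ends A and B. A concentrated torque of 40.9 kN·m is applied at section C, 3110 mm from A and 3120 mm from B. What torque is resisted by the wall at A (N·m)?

5930 N·m

Compatibility: T_A·a/J_AC = T_B·b/J_CB with T_A + T_B = T₀.
J_AC = 2.61×10^-4 m⁴, J_CB = 1.54×10^-3 m⁴, so T_A = T₀·(J_AC/a)/((J_AC/a)+(J_CB/b)) = 5931 N·m, T_B = 34970 N·m.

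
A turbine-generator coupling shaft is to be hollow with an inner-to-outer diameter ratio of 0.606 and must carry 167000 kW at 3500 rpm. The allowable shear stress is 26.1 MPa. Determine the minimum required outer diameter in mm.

ω = 2π·3500/60 = 366.5 rad/s, so T = P/ω = 167000×10³ / 366.5 = 455600 N·m.
For a hollow shaft with d_i/d_o = 0.606: τ_max = 16T/(π d_o³ (1−k⁴)), so d_o = [16T/(π τ_allow (1−k⁴))]^(1/3) = [16·455600/(π·2.61×10^7·0.8651)]^(1/3) = 0.4684 m.

468 mm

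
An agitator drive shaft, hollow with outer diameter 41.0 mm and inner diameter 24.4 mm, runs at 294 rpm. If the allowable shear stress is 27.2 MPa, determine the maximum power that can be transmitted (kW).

9.91 kW

J = π(d_o⁴ − d_i⁴)/32 = π(0.0410⁴ − 0.0244⁴)/32 = 2.426×10^-7 m⁴.
T_max = τ_allow·J/r = 2.72×10^7 × 2.426×10^-7 / 0.0205 = 321.9 N·m.
ω = 2π·294/60 = 30.79 rad/s, so P_max = T_max·ω = 9911 W.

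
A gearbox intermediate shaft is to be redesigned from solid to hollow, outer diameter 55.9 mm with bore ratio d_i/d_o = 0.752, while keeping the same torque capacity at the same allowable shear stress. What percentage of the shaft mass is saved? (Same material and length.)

Equal τ_max and T ⇒ the solid shaft needs d_s³ = d_o³(1−k⁴), so d_s = 55.9·(1−0.752⁴)^(1/3) = 49.16 mm.
Area ratio A_h/A_s = d_o²(1−k²)/d_s² = (1−k²)/(1−k⁴)^(2/3) = 0.5618.
Mass saving = 1 − 0.5618 = 43.8 %.

43.8 %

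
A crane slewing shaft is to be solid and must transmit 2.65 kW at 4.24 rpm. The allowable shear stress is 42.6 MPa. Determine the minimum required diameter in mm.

ω = 2π·4.24/60 = 0.4440 rad/s, so T = P/ω = 2.65×10³ / 0.4440 = 5968 N·m.
For a solid shaft τ_max = 16T/(πd³), so d = (16T/(π τ_allow))^(1/3) = (16·5968/(π·4.26×10^7))^(1/3) = 0.08936 m.

89.4 mm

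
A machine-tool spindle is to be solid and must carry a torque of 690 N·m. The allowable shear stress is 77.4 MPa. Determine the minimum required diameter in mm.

For a solid shaft τ_max = 16T/(πd³), so d = (16T/(π τ_allow))^(1/3) = (16·690.0/(π·7.74×10^7))^(1/3) = 0.03567 m.

35.7 mm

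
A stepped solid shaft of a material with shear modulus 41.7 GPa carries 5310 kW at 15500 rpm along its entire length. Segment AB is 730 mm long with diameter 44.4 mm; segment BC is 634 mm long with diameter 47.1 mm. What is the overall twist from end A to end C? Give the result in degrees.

14.5°

ω = 2π·15500/60 = 1623 rad/s, so T = P/ω = 5310×10³ / 1623 = 3271 N·m.
J_AB = π(0.0444)⁴/32 = 3.82×10^-7 m⁴; J_BC = π(0.0471)⁴/32 = 4.83×10^-7 m⁴.
θ = (T/G)·Σ L_i/J_i = (3271/41.7×10⁹)·(0.730/3.82×10^-7 + 0.634/4.83×10^-7) = 0.2530 rad.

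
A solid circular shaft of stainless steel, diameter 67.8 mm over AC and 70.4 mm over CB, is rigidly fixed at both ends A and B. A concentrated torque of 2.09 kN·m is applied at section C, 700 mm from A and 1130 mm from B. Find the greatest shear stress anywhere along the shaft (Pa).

1.99e7 Pa

Compatibility: T_A·a/J_AC = T_B·b/J_CB with T_A + T_B = T₀.
J_AC = 2.07×10^-6 m⁴, J_CB = 2.41×10^-6 m⁴, so T_A = T₀·(J_AC/a)/((J_AC/a)+(J_CB/b)) = 1215 N·m, T_B = 875.0 N·m.
τ in each portion: τ_AC = 1.99×10^7 Pa, τ_CB = 1.28×10^7 Pa; maximum is in AC.
τ_max = T_AC·r/J = 1215·0.0339/2.07×10^-6 = 1.986×10^7 Pa.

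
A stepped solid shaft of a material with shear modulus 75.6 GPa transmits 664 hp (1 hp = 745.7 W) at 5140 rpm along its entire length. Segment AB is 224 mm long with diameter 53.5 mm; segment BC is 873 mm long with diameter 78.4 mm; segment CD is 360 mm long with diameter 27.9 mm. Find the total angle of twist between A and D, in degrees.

ω = 2π·5140/60 = 538.3 rad/s, so T = P/ω = 664×745.7 / 538.3 = 919.9 N·m.
J_AB = π(0.0535)⁴/32 = 8.04×10^-7 m⁴; J_BC = π(0.0784)⁴/32 = 3.71×10^-6 m⁴; J_CD = π(0.0279)⁴/32 = 5.95×10^-8 m⁴.
θ = (T/G)·Σ L_i/J_i = (919.9/75.6×10⁹)·(0.224/8.04×10^-7 + 0.873/3.71×10^-6 + 0.360/5.95×10^-8) = 0.07989 rad.

4.58°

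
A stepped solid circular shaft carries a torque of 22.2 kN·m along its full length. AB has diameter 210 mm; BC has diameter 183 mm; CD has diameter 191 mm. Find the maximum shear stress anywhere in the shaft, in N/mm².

18.4 N/mm²

Under the same torque, τ_max = 16T/(πd³) is largest where d is smallest — segment BC (d = 183 mm).
τ_max = 16·22200/(π·(0.183)³) = 1.845×10^7 Pa.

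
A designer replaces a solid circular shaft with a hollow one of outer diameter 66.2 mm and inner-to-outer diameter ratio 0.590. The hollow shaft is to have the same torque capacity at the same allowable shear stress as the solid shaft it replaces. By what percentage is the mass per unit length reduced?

28.9 %

Equal τ_max and T ⇒ the solid shaft needs d_s³ = d_o³(1−k⁴), so d_s = 66.2·(1−0.590⁴)^(1/3) = 63.41 mm.
Area ratio A_h/A_s = d_o²(1−k²)/d_s² = (1−k²)/(1−k⁴)^(2/3) = 0.7105.
Mass saving = 1 − 0.7105 = 28.9 %.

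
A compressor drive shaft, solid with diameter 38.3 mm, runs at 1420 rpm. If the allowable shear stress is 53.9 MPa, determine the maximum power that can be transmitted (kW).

J = πd⁴/32 = π(0.0383)⁴/32 = 2.112×10^-7 m⁴.
T_max = τ_allow·J/r = 5.39×10^7 × 2.112×10^-7 / 0.0191 = 594.6 N·m.
ω = 2π·1420/60 = 148.7 rad/s, so P_max = T_max·ω = 8.842×10^4 W.

88.4 kW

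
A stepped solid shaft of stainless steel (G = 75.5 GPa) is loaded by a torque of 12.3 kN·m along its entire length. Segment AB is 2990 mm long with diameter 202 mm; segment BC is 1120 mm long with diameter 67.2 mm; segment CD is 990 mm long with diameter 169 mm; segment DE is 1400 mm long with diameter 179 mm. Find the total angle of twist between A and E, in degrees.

J_AB = π(0.202)⁴/32 = 1.63×10^-4 m⁴; J_BC = π(0.0672)⁴/32 = 2.00×10^-6 m⁴; J_CD = π(0.169)⁴/32 = 8.01×10^-5 m⁴; J_DE = π(0.179)⁴/32 = 1.01×10^-4 m⁴.
θ = (T/G)·Σ L_i/J_i = (12300/75.5×10⁹)·(2.99/1.63×10^-4 + 1.12/2.00×10^-6 + 0.990/8.01×10^-5 + 1.40/1.01×10^-4) = 0.09839 rad.

5.64°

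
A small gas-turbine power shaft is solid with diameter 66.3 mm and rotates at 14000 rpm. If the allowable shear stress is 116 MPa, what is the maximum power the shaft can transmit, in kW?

9730 kW

J = πd⁴/32 = π(0.0663)⁴/32 = 1.897×10^-6 m⁴.
T_max = τ_allow·J/r = 1.16×10^8 × 1.897×10^-6 / 0.0331 = 6638 N·m.
ω = 2π·14000/60 = 1466 rad/s, so P_max = T_max·ω = 9.732×10^6 W.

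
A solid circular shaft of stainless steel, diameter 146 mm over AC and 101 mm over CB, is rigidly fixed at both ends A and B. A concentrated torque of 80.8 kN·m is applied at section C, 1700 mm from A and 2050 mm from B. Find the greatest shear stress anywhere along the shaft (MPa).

Compatibility: T_A·a/J_AC = T_B·b/J_CB with T_A + T_B = T₀.
J_AC = 4.46×10^-5 m⁴, J_CB = 1.02×10^-5 m⁴, so T_A = T₀·(J_AC/a)/((J_AC/a)+(J_CB/b)) = 67900 N·m, T_B = 12900 N·m.
τ in each portion: τ_AC = 1.11×10^8 Pa, τ_CB = 6.37×10^7 Pa; maximum is in AC.
τ_max = T_AC·r/J = 67900·0.0730/4.46×10^-5 = 1.111×10^8 Pa.

111 MPa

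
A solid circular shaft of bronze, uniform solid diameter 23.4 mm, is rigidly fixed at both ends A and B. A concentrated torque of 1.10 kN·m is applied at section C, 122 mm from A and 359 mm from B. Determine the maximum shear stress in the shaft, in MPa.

326 MPa

With uniform GJ and both ends fixed, compatibility θ_AC = θ_CB gives T_A·a = T_B·b, together with T_A + T_B = T₀.
T_A = T₀·b/(a+b) = 1100·359/481.0 = 821.0 N·m; T_B = 279.0 N·m.
τ in each portion: τ_AC = 3.26×10^8 Pa, τ_CB = 1.11×10^8 Pa; maximum is in AC.
τ_max = T_AC·r/J = 821.0·0.0117/2.94×10^-8 = 3.263×10^8 Pa.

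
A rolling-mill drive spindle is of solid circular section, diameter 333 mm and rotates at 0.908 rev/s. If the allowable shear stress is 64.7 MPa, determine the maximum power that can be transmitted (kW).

J = πd⁴/32 = π(0.333)⁴/32 = 1.207×10^-3 m⁴.
T_max = τ_allow·J/r = 6.47×10^7 × 1.207×10^-3 / 0.167 = 469100 N·m.
ω = 2π·0.908 = 5.705 rad/s, so P_max = T_max·ω = 2.676×10^6 W.

2680 kW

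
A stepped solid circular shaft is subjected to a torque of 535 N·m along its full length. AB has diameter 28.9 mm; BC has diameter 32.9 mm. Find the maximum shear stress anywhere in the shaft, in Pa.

Under the same torque, τ_max = 16T/(πd³) is largest where d is smallest — segment AB (d = 28.9 mm).
τ_max = 16·535.0/(π·(0.0289)³) = 1.129×10^8 Pa.

1.13e8 Pa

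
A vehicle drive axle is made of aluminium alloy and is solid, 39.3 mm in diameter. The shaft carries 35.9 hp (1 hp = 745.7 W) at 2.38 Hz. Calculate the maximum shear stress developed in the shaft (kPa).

150000 kPa

ω = 2π·2.38 = 14.95 rad/s, so T = P/ω = 35.9×745.7 / 14.95 = 1790 N·m.
J = πd⁴/32 = π(0.0393)⁴/32 = 2.342×10^-7 m⁴.
τ_max = T·r/J = 1790 × 0.0196 / 2.342×10^-7 = 1.502×10^8 Pa.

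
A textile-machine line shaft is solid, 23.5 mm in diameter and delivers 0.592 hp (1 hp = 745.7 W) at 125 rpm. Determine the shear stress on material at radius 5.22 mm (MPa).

ω = 2π·125/60 = 13.09 rad/s, so T = P/ω = 0.592×745.7 / 13.09 = 33.72 N·m.
J = πd⁴/32 = π(0.0235)⁴/32 = 2.994×10^-8 m⁴.
Shear stress varies linearly with radius: τ = T·r/J = 33.72 × 0.00522 / 2.994×10^-8 = 5.880×10^6 Pa.

5.88 MPa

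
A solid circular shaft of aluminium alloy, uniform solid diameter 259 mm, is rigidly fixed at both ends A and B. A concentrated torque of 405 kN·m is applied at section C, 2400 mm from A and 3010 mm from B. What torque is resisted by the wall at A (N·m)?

225000 N·m

With uniform GJ and both ends fixed, compatibility θ_AC = θ_CB gives T_A·a = T_B·b, together with T_A + T_B = T₀.
T_A = T₀·b/(a+b) = 405000·3010/5410 = 225300 N·m; T_B = 179700 N·m.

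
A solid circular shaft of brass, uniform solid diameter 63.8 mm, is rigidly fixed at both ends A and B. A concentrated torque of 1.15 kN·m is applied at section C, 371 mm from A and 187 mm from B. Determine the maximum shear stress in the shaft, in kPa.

15000 kPa

With uniform GJ and both ends fixed, compatibility θ_AC = θ_CB gives T_A·a = T_B·b, together with T_A + T_B = T₀.
T_A = T₀·b/(a+b) = 1150·187/558.0 = 385.4 N·m; T_B = 764.6 N·m.
τ in each portion: τ_AC = 7.56×10^6 Pa, τ_CB = 1.50×10^7 Pa; maximum is in CB.
τ_max = T_CB·r/J = 764.6·0.0319/1.63×10^-6 = 1.499×10^7 Pa.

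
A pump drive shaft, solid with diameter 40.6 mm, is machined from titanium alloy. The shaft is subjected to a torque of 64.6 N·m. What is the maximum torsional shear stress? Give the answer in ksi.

0.713 ksi

J = πd⁴/32 = π(0.0406)⁴/32 = 2.667×10^-7 m⁴.
τ_max = T·r/J = 64.60 × 0.0203 / 2.667×10^-7 = 4.916×10^6 Pa.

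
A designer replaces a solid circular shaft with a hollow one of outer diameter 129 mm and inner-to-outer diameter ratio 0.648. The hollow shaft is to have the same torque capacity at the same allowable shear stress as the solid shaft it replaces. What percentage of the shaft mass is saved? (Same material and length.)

34.0 %

Equal τ_max and T ⇒ the solid shaft needs d_s³ = d_o³(1−k⁴), so d_s = 129·(1−0.648⁴)^(1/3) = 120.9 mm.
Area ratio A_h/A_s = d_o²(1−k²)/d_s² = (1−k²)/(1−k⁴)^(2/3) = 0.6602.
Mass saving = 1 − 0.6602 = 34.0 %.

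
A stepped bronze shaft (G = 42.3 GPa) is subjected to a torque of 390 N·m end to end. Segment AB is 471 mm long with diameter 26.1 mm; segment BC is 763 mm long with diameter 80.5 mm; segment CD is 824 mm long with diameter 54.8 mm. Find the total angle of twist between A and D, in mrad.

106 mrad

J_AB = π(0.0261)⁴/32 = 4.56×10^-8 m⁴; J_BC = π(0.0805)⁴/32 = 4.12×10^-6 m⁴; J_CD = π(0.0548)⁴/32 = 8.85×10^-7 m⁴.
θ = (T/G)·Σ L_i/J_i = (390.0/42.3×10⁹)·(0.471/4.56×10^-8 + 0.763/4.12×10^-6 + 0.824/8.85×10^-7) = 0.1056 rad.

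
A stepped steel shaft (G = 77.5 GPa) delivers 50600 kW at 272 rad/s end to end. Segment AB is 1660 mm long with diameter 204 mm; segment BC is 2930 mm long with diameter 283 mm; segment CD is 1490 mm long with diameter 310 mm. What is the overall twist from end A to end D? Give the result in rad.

ω = 272 rad/s, so T = P/ω = 50600×10³ / 272.0 = 186000 N·m.
J_AB = π(0.204)⁴/32 = 1.70×10^-4 m⁴; J_BC = π(0.283)⁴/32 = 6.30×10^-4 m⁴; J_CD = π(0.310)⁴/32 = 9.07×10^-4 m⁴.
θ = (T/G)·Σ L_i/J_i = (186000/77.5×10⁹)·(1.66/1.70×10^-4 + 2.93/6.30×10^-4 + 1.49/9.07×10^-4) = 0.03855 rad.

0.0385 rad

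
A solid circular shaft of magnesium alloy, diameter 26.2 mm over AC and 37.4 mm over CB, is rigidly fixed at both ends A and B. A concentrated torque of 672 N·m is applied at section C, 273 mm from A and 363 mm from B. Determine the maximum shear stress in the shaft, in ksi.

7.19 ksi

Compatibility: T_A·a/J_AC = T_B·b/J_CB with T_A + T_B = T₀.
J_AC = 4.63×10^-8 m⁴, J_CB = 1.92×10^-7 m⁴, so T_A = T₀·(J_AC/a)/((J_AC/a)+(J_CB/b)) = 163.0 N·m, T_B = 509.0 N·m.
τ in each portion: τ_AC = 4.62×10^7 Pa, τ_CB = 4.96×10^7 Pa; maximum is in CB.
τ_max = T_CB·r/J = 509.0·0.0187/1.92×10^-7 = 4.955×10^7 Pa.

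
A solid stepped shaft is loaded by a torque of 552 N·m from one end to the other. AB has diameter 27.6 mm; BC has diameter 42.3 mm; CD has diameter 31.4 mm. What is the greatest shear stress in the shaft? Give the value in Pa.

Under the same torque, τ_max = 16T/(πd³) is largest where d is smallest — segment AB (d = 27.6 mm).
τ_max = 16·552.0/(π·(0.0276)³) = 1.337×10^8 Pa.

1.34e8 Pa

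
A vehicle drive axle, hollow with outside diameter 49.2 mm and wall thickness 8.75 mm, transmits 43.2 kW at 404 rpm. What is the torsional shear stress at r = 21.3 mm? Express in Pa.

ω = 2π·404/60 = 42.31 rad/s, so T = P/ω = 43.2×10³ / 42.31 = 1021 N·m.
J = π(d_o⁴ − d_i⁴)/32 = π(0.0492⁴ − 0.0317⁴)/32 = 4.761×10^-7 m⁴.
Shear stress varies linearly with radius: τ = T·r/J = 1021 × 0.0213 / 4.761×10^-7 = 4.568×10^7 Pa.

4.57e7 Pa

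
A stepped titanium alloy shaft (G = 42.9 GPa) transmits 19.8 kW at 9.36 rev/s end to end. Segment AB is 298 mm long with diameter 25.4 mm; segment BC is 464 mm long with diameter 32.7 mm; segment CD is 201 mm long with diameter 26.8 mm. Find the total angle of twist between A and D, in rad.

ω = 2π·9.36 = 58.81 rad/s, so T = P/ω = 19.8×10³ / 58.81 = 336.7 N·m.
J_AB = π(0.0254)⁴/32 = 4.09×10^-8 m⁴; J_BC = π(0.0327)⁴/32 = 1.12×10^-7 m⁴; J_CD = π(0.0268)⁴/32 = 5.06×10^-8 m⁴.
θ = (T/G)·Σ L_i/J_i = (336.7/42.9×10⁹)·(0.298/4.09×10^-8 + 0.464/1.12×10^-7 + 0.201/5.06×10^-8) = 0.1208 rad.

0.121 rad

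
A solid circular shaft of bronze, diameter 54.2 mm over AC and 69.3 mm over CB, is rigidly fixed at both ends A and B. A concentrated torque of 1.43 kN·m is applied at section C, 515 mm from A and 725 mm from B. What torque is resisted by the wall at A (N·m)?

493 N·m

Compatibility: T_A·a/J_AC = T_B·b/J_CB with T_A + T_B = T₀.
J_AC = 8.47×10^-7 m⁴, J_CB = 2.26×10^-6 m⁴, so T_A = T₀·(J_AC/a)/((J_AC/a)+(J_CB/b)) = 493.4 N·m, T_B = 936.6 N·m.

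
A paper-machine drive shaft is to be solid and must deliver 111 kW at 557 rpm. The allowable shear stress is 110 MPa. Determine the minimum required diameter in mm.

44.5 mm

ω = 2π·557/60 = 58.33 rad/s, so T = P/ω = 111×10³ / 58.33 = 1903 N·m.
For a solid shaft τ_max = 16T/(πd³), so d = (16T/(π τ_allow))^(1/3) = (16·1903/(π·1.10×10^8))^(1/3) = 0.04450 m.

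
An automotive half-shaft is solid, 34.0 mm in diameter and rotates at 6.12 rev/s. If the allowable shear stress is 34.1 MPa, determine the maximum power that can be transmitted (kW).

J = πd⁴/32 = π(0.0340)⁴/32 = 1.312×10^-7 m⁴.
T_max = τ_allow·J/r = 3.41×10^7 × 1.312×10^-7 / 0.0170 = 263.2 N·m.
ω = 2π·6.12 = 38.45 rad/s, so P_max = T_max·ω = 1.012×10^4 W.

10.1 kW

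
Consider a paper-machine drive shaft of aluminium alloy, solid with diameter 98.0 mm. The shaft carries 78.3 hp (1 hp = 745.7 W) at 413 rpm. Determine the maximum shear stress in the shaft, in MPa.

ω = 2π·413/60 = 43.25 rad/s, so T = P/ω = 78.3×745.7 / 43.25 = 1350 N·m.
J = πd⁴/32 = π(0.0980)⁴/32 = 9.055×10^-6 m⁴.
τ_max = T·r/J = 1350 × 0.0490 / 9.055×10^-6 = 7.305×10^6 Pa.

7.31 MPa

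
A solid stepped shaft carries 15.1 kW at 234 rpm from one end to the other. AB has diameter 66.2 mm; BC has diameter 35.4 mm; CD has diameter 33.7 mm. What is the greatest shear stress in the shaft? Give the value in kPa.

ω = 2π·234/60 = 24.50 rad/s, so T = P/ω = 15.1×10³ / 24.50 = 616.2 N·m.
Under the same torque, τ_max = 16T/(πd³) is largest where d is smallest — segment CD (d = 33.7 mm).
τ_max = 16·616.2/(π·(0.0337)³) = 8.200×10^7 Pa.

82000 kPa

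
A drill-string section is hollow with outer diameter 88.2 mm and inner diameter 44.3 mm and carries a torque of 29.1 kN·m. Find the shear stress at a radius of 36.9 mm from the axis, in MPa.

J = π(d_o⁴ − d_i⁴)/32 = π(0.0882⁴ − 0.0443⁴)/32 = 5.563×10^-6 m⁴.
Shear stress varies linearly with radius: τ = T·r/J = 29100 × 0.0369 / 5.563×10^-6 = 1.930×10^8 Pa.

193 MPa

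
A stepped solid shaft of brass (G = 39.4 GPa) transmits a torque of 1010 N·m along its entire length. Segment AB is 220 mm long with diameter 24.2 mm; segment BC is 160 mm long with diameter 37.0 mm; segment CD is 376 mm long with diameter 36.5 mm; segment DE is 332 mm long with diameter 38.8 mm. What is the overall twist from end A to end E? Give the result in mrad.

283 mrad

J_AB = π(0.0242)⁴/32 = 3.37×10^-8 m⁴; J_BC = π(0.0370)⁴/32 = 1.84×10^-7 m⁴; J_CD = π(0.0365)⁴/32 = 1.74×10^-7 m⁴; J_DE = π(0.0388)⁴/32 = 2.22×10^-7 m⁴.
θ = (T/G)·Σ L_i/J_i = (1010/39.4×10⁹)·(0.220/3.37×10^-8 + 0.160/1.84×10^-7 + 0.376/1.74×10^-7 + 0.332/2.22×10^-7) = 0.2833 rad.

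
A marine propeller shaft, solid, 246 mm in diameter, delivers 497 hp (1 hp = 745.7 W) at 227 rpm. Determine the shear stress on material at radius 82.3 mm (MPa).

3.57 MPa

ω = 2π·227/60 = 23.77 rad/s, so T = P/ω = 497×745.7 / 23.77 = 15590 N·m.
J = πd⁴/32 = π(0.246)⁴/32 = 3.595×10^-4 m⁴.
Shear stress varies linearly with radius: τ = T·r/J = 15590 × 0.0823 / 3.595×10^-4 = 3.569×10^6 Pa.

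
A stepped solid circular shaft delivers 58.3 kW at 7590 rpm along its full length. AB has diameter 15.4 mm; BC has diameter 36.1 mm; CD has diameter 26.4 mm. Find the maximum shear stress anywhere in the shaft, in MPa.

ω = 2π·7590/60 = 794.8 rad/s, so T = P/ω = 58.3×10³ / 794.8 = 73.35 N·m.
Under the same torque, τ_max = 16T/(πd³) is largest where d is smallest — segment AB (d = 15.4 mm).
τ_max = 16·73.35/(π·(0.0154)³) = 1.023×10^8 Pa.

102 MPa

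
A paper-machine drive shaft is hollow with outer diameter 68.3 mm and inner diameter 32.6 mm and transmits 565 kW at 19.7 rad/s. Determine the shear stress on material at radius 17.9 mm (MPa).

253 MPa

ω = 19.7 rad/s, so T = P/ω = 565×10³ / 19.70 = 28680 N·m.
J = π(d_o⁴ − d_i⁴)/32 = π(0.0683⁴ − 0.0326⁴)/32 = 2.026×10^-6 m⁴.
Shear stress varies linearly with radius: τ = T·r/J = 28680 × 0.0179 / 2.026×10^-6 = 2.535×10^8 Pa.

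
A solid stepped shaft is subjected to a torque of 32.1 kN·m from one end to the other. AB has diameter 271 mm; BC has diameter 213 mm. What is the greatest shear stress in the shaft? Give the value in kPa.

Under the same torque, τ_max = 16T/(πd³) is largest where d is smallest — segment BC (d = 213 mm).
τ_max = 16·32100/(π·(0.213)³) = 1.692×10^7 Pa.

16900 kPa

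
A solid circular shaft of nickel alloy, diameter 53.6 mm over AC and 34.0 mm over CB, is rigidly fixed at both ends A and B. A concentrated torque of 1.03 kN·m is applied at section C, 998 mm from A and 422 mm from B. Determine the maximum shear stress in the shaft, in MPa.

37.0 MPa

Compatibility: T_A·a/J_AC = T_B·b/J_CB with T_A + T_B = T₀.
J_AC = 8.10×10^-7 m⁴, J_CB = 1.31×10^-7 m⁴, so T_A = T₀·(J_AC/a)/((J_AC/a)+(J_CB/b)) = 744.8 N·m, T_B = 285.2 N·m.
τ in each portion: τ_AC = 2.46×10^7 Pa, τ_CB = 3.70×10^7 Pa; maximum is in CB.
τ_max = T_CB·r/J = 285.2·0.0170/1.31×10^-7 = 3.695×10^7 Pa.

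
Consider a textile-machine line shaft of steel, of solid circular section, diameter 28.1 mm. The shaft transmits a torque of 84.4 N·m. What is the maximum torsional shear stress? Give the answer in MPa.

J = πd⁴/32 = π(0.0281)⁴/32 = 6.121×10^-8 m⁴.
τ_max = T·r/J = 84.40 × 0.0140 / 6.121×10^-8 = 1.937×10^7 Pa.

19.4 MPa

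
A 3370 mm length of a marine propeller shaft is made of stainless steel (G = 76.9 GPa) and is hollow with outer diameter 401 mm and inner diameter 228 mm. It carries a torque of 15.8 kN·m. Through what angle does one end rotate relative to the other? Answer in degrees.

J = π(d_o⁴ − d_i⁴)/32 = π(0.401⁴ − 0.228⁴)/32 = 2.273×10^-3 m⁴.
θ = T·L/(G·J) = 15800 × 3.37 / (76.9×10⁹ × 2.273×10^-3) = 3.046×10^-4 rad.

0.0175°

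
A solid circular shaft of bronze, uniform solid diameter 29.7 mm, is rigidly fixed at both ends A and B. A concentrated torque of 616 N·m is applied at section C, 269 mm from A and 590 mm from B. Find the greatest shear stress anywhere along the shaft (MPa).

With uniform GJ and both ends fixed, compatibility θ_AC = θ_CB gives T_A·a = T_B·b, together with T_A + T_B = T₀.
T_A = T₀·b/(a+b) = 616.0·590/859.0 = 423.1 N·m; T_B = 192.9 N·m.
τ in each portion: τ_AC = 8.23×10^7 Pa, τ_CB = 3.75×10^7 Pa; maximum is in AC.
τ_max = T_AC·r/J = 423.1·0.0149/7.64×10^-8 = 8.225×10^7 Pa.

82.3 MPa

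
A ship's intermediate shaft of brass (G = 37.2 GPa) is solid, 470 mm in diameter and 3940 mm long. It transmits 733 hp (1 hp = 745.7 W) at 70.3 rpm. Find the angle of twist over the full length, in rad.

0.00164 rad

ω = 2π·70.3/60 = 7.362 rad/s, so T = P/ω = 733×745.7 / 7.362 = 74250 N·m.
J = πd⁴/32 = π(0.470)⁴/32 = 4.791×10^-3 m⁴.
θ = T·L/(G·J) = 74250 × 3.94 / (37.2×10⁹ × 4.791×10^-3) = 1.642×10^-3 rad.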